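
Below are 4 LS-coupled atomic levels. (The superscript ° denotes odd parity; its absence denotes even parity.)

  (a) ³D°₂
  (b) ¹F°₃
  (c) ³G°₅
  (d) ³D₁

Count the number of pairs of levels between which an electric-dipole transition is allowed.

(a)–(b): forbidden (parity, ΔS).
(a)–(c): forbidden (parity, ΔL, ΔJ).
(a)–(d): allowed.
(b)–(c): forbidden (parity, ΔS, ΔJ).
(b)–(d): forbidden (ΔS, ΔJ).
(c)–(d): forbidden (ΔL, ΔJ).
Allowed pairs: 1 of 6.

1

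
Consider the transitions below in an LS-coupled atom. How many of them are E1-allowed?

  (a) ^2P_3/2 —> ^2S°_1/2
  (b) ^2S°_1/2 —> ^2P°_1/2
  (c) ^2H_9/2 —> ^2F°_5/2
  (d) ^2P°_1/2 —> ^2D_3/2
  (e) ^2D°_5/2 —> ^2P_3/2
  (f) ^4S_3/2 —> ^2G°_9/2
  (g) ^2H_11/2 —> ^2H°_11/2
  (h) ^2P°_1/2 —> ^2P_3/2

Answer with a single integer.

5

(a) allowed
(b) forbidden (parity fails)
(c) forbidden (ΔL, ΔJ fail)
(d) allowed
(e) allowed
(f) forbidden (ΔS, ΔL, ΔJ fail)
(g) allowed
(h) allowed
Total allowed: 5 of 8.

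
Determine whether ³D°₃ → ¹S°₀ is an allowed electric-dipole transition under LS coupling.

Parity must change: odd → odd — ✗.
ΔS = 0: S: 1 → 0 — ✗.
ΔL = 0, ±1 (not L=0↔0): L: 2 → 0, ΔL = -2 — ✗.
ΔJ = 0, ±1 (not J=0↔0): J: 3 → 0, ΔJ = -3 — ✗.
Rule(s) violated: parity, ΔS, ΔL, ΔJ.

forbidden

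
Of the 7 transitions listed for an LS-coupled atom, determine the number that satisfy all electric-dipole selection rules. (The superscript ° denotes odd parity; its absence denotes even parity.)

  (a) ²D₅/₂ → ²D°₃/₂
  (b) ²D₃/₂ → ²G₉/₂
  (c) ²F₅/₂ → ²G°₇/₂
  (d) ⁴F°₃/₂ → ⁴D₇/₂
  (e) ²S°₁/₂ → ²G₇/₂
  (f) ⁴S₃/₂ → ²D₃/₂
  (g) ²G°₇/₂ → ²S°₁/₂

2

(a) allowed
(b) forbidden (parity, ΔL, ΔJ fail)
(c) allowed
(d) forbidden (ΔJ fails)
(e) forbidden (ΔL, ΔJ fail)
(f) forbidden (parity, ΔS, ΔL fail)
(g) forbidden (parity, ΔL, ΔJ fail)
Total allowed: 2 of 7.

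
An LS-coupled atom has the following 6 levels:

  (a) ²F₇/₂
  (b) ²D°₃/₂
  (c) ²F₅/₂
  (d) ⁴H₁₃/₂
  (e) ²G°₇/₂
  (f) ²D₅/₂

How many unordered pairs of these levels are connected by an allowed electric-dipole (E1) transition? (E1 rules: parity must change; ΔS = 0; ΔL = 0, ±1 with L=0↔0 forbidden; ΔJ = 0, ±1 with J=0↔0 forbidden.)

4

(a)–(b): forbidden (ΔJ).
(a)–(c): forbidden (parity).
(a)–(d): forbidden (parity, ΔS, ΔL, ΔJ).
(a)–(e): allowed.
(a)–(f): forbidden (parity).
(b)–(c): allowed.
(b)–(d): forbidden (ΔS, ΔL, ΔJ).
(b)–(e): forbidden (parity, ΔL, ΔJ).
(b)–(f): allowed.
(c)–(d): forbidden (parity, ΔS, ΔL, ΔJ).
(c)–(e): allowed.
(c)–(f): forbidden (parity).
(d)–(e): forbidden (ΔS, ΔJ).
(d)–(f): forbidden (parity, ΔS, ΔL, ΔJ).
(e)–(f): forbidden (ΔL).
Allowed pairs: 4 of 15.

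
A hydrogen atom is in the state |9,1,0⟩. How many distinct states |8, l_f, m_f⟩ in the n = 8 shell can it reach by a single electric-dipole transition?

E1 requires Δl = ±1, so l_f ∈ {0, 2}; with 0 ≤ l_f ≤ n_f−1 = 7, the allowed l_f values are {0, 2}.
For l_f = 0: m_f ∈ {m_i−1, m_i, m_i+1} ∩ [−0, 0] = {0} → 1 state.
For l_f = 2: m_f ∈ {m_i−1, m_i, m_i+1} ∩ [−2, 2] = {-1, 0, 1} → 3 states.
Total: 4.

4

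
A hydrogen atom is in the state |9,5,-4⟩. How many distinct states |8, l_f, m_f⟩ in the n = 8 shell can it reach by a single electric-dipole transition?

E1 requires Δl = ±1, so l_f ∈ {4, 6}; with 0 ≤ l_f ≤ n_f−1 = 7, the allowed l_f values are {4, 6}.
For l_f = 4: m_f ∈ {m_i−1, m_i, m_i+1} ∩ [−4, 4] = {-4, -3} → 2 states.
For l_f = 6: m_f ∈ {m_i−1, m_i, m_i+1} ∩ [−6, 6] = {-5, -4, -3} → 3 states.
Total: 5.

5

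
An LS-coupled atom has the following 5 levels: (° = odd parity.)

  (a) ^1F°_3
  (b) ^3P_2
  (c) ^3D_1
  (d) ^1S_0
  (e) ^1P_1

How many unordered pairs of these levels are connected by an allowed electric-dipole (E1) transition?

(a)–(b): forbidden (ΔS, ΔL).
(a)–(c): forbidden (ΔS, ΔJ).
(a)–(d): forbidden (ΔL, ΔJ).
(a)–(e): forbidden (ΔL, ΔJ).
(b)–(c): forbidden (parity).
(b)–(d): forbidden (parity, ΔS, ΔJ).
(b)–(e): forbidden (parity, ΔS).
(c)–(d): forbidden (parity, ΔS, ΔL).
(c)–(e): forbidden (parity, ΔS).
(d)–(e): forbidden (parity).
Allowed pairs: 0 of 10.

0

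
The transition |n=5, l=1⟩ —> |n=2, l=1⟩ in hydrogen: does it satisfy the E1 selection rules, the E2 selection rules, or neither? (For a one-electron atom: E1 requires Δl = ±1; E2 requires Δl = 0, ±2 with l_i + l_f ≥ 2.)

Δl = 1 − 1 = +0; l_i + l_f = 2.
E1 (Δl = ±1): not satisfied.
E2 (Δl = 0,±2, l_i+l_f ≥ 2): satisfied.

E2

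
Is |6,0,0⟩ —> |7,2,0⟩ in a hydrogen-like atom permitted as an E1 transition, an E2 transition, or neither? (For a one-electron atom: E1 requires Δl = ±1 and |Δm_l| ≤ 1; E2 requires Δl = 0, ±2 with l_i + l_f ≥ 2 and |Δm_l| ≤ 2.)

E2

Δl = 2 − 0 = +2; l_i + l_f = 2.
Δm_l = +0.
E1 (Δl = ±1, |Δm_l| ≤ 1): not satisfied.
E2 (Δl = 0,±2, l_i+l_f ≥ 2, |Δm_l| ≤ 2): satisfied.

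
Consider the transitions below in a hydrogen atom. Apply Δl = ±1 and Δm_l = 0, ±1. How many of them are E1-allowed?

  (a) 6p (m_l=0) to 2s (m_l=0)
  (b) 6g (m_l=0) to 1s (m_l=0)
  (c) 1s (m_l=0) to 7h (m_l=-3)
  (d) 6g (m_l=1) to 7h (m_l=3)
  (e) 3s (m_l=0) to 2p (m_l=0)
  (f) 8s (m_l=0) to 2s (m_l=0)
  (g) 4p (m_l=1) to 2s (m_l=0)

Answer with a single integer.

3

(a) allowed
(b) forbidden — Δl = -4 (E1 requires Δl = ±1)
(c) forbidden — Δl = +5 (E1 requires Δl = ±1); Δm_l = -3 (E1 requires Δm_l = 0, ±1)
(d) forbidden — Δm_l = +2 (E1 requires Δm_l = 0, ±1)
(e) allowed
(f) forbidden — Δl = +0 (E1 requires Δl = ±1)
(g) allowed
Total allowed: 3 of 7.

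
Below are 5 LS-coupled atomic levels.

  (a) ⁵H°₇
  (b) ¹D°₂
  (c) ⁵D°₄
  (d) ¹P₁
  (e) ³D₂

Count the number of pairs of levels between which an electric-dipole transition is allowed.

1

(a)–(b): forbidden (parity, ΔS, ΔL, ΔJ).
(a)–(c): forbidden (parity, ΔL, ΔJ).
(a)–(d): forbidden (ΔS, ΔL, ΔJ).
(a)–(e): forbidden (ΔS, ΔL, ΔJ).
(b)–(c): forbidden (parity, ΔS, ΔJ).
(b)–(d): allowed.
(b)–(e): forbidden (ΔS).
(c)–(d): forbidden (ΔS, ΔJ).
(c)–(e): forbidden (ΔS, ΔJ).
(d)–(e): forbidden (parity, ΔS).
Allowed pairs: 1 of 10.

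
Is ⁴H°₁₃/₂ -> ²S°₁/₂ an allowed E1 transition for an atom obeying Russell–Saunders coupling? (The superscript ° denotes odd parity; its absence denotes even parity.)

Initial level: S=3/2, L=5, J=13/2, parity odd. Final level: S=1/2, L=0, J=1/2, parity odd.
ΔJ = 0, ±1 (not J=0↔0): J: 13/2 → 1/2, ΔJ = -6 — violated.
ΔS = 0: S: 3/2 → 1/2 — violated.
ΔL = 0, ±1 (not L=0↔0): L: 5 → 0, ΔL = -5 — violated.
Parity must change: odd → odd — violated.
Rule(s) violated: parity, ΔS, ΔL, ΔJ.

forbidden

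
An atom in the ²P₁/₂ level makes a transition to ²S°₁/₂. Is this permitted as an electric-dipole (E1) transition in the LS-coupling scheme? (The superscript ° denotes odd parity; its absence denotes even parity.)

Reading off the term symbols: S 1/2→1/2, L 1→0, J 1/2→1/2, parity even→odd.
ΔS = 0: S: 1/2 → 1/2 — ✓.
ΔL = 0, ±1 (not L=0↔0): L: 1 → 0, ΔL = -1 — ✓.
Parity must change: even → odd — ✓.
ΔJ = 0, ±1 (not J=0↔0): J: 1/2 → 1/2, ΔJ = +0 — ✓.
All four E1 rules are satisfied.

allowed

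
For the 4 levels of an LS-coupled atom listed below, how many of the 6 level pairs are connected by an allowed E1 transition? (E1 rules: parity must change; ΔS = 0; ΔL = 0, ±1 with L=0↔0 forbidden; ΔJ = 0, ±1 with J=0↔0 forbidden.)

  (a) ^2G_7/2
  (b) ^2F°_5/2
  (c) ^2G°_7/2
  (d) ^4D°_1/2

(a)–(b): allowed.
(a)–(c): allowed.
(a)–(d): forbidden (ΔS, ΔL, ΔJ).
(b)–(c): forbidden (parity).
(b)–(d): forbidden (parity, ΔS, ΔJ).
(c)–(d): forbidden (parity, ΔS, ΔL, ΔJ).
Allowed pairs: 2 of 6.

2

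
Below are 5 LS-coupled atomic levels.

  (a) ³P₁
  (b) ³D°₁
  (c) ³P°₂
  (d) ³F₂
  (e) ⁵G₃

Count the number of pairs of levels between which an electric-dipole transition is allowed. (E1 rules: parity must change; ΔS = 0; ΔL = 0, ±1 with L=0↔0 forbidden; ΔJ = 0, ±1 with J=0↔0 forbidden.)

3

(a)–(b): allowed.
(a)–(c): allowed.
(a)–(d): forbidden (parity, ΔL).
(a)–(e): forbidden (parity, ΔS, ΔL, ΔJ).
(b)–(c): forbidden (parity).
(b)–(d): allowed.
(b)–(e): forbidden (ΔS, ΔL, ΔJ).
(c)–(d): forbidden (ΔL).
(c)–(e): forbidden (ΔS, ΔL).
(d)–(e): forbidden (parity, ΔS).
Allowed pairs: 3 of 10.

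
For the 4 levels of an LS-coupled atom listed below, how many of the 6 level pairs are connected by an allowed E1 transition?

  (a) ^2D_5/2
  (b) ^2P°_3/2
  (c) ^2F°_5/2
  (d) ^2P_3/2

(a)–(b): allowed.
(a)–(c): allowed.
(a)–(d): forbidden (parity).
(b)–(c): forbidden (parity, ΔL).
(b)–(d): allowed.
(c)–(d): forbidden (ΔL).
Allowed pairs: 3 of 6.

3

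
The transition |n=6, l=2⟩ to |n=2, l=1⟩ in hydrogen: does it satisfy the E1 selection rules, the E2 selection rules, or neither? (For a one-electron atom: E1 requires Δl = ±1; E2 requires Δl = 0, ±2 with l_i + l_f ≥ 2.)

Δl = 1 − 2 = -1; l_i + l_f = 3.
E1 (Δl = ±1): satisfied.
E2 (Δl = 0,±2, l_i+l_f ≥ 2): not satisfied.

E1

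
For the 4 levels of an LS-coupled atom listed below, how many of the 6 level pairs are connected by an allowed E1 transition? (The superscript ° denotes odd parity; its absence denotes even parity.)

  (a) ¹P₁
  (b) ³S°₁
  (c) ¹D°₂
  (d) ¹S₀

(a)–(b): forbidden (ΔS).
(a)–(c): allowed.
(a)–(d): forbidden (parity).
(b)–(c): forbidden (parity, ΔS, ΔL).
(b)–(d): forbidden (ΔS, ΔL).
(c)–(d): forbidden (ΔL, ΔJ).
Allowed pairs: 1 of 6.

1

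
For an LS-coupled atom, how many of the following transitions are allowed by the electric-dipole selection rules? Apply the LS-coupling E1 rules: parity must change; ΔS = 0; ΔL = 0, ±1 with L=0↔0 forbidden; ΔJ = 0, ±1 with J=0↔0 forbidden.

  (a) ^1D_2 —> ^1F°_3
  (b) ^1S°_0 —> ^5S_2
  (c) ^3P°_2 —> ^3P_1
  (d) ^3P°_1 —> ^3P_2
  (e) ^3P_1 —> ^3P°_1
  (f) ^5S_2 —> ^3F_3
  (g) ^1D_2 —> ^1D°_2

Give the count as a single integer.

5

(a) allowed
(b) forbidden (ΔS, ΔL, ΔJ fail)
(c) allowed
(d) allowed
(e) allowed
(f) forbidden (parity, ΔS, ΔL fail)
(g) allowed
Total allowed: 5 of 7.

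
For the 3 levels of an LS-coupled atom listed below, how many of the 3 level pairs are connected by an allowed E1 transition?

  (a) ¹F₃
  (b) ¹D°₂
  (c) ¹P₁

2

(a)–(b): allowed.
(a)–(c): forbidden (parity, ΔL, ΔJ).
(b)–(c): allowed.
Allowed pairs: 2 of 3.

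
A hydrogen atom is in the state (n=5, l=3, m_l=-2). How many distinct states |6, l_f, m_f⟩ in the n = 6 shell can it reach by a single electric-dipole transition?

E1 requires Δl = ±1, so l_f ∈ {2, 4}; with 0 ≤ l_f ≤ n_f−1 = 5, the allowed l_f values are {2, 4}.
For l_f = 2: m_f ∈ {m_i−1, m_i, m_i+1} ∩ [−2, 2] = {-2, -1} → 2 states.
For l_f = 4: m_f ∈ {m_i−1, m_i, m_i+1} ∩ [−4, 4] = {-3, -2, -1} → 3 states.
Total: 5.

5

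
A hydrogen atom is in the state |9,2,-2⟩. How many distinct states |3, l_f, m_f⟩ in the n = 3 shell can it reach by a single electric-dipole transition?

1

E1 requires Δl = ±1, so l_f ∈ {1, 3}; with 0 ≤ l_f ≤ n_f−1 = 2, the allowed l_f values are {1}.
For l_f = 1: m_f ∈ {m_i−1, m_i, m_i+1} ∩ [−1, 1] = {-1} → 1 state.
Total: 1.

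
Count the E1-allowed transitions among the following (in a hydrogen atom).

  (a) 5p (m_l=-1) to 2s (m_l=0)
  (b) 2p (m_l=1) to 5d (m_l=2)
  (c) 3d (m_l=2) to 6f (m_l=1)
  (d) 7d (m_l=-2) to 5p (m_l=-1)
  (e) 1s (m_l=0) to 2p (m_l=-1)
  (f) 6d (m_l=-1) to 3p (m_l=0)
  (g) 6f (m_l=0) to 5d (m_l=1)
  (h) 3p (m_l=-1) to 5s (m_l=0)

(a) allowed
(b) allowed
(c) allowed
(d) allowed
(e) allowed
(f) allowed
(g) allowed
(h) allowed
Total allowed: 8 of 8.

8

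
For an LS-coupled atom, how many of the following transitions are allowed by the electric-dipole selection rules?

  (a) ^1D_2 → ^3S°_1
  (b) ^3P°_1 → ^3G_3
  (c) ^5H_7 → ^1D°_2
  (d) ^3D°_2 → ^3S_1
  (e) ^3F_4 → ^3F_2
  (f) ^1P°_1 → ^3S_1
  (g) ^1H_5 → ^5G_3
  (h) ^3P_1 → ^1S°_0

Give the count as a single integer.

(a) forbidden (ΔS, ΔL fail)
(b) forbidden (ΔL, ΔJ fail)
(c) forbidden (ΔS, ΔL, ΔJ fail)
(d) forbidden (ΔL fails)
(e) forbidden (parity, ΔJ fail)
(f) forbidden (ΔS fails)
(g) forbidden (parity, ΔS, ΔJ fail)
(h) forbidden (ΔS fails)
Total allowed: 0 of 8.

0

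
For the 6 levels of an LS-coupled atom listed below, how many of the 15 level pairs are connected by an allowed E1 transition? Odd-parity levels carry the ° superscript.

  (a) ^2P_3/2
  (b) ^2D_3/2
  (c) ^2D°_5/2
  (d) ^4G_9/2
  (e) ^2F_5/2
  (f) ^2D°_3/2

6

(a)–(b): forbidden (parity).
(a)–(c): allowed.
(a)–(d): forbidden (parity, ΔS, ΔL, ΔJ).
(a)–(e): forbidden (parity, ΔL).
(a)–(f): allowed.
(b)–(c): allowed.
(b)–(d): forbidden (parity, ΔS, ΔL, ΔJ).
(b)–(e): forbidden (parity).
(b)–(f): allowed.
(c)–(d): forbidden (ΔS, ΔL, ΔJ).
(c)–(e): allowed.
(c)–(f): forbidden (parity).
(d)–(e): forbidden (parity, ΔS, ΔJ).
(d)–(f): forbidden (ΔS, ΔL, ΔJ).
(e)–(f): allowed.
Allowed pairs: 6 of 15.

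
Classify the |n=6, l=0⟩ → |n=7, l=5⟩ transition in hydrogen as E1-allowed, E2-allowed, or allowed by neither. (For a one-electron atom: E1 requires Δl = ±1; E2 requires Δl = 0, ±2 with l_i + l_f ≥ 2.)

neither

Δl = 5 − 0 = +5; l_i + l_f = 5.
E1 (Δl = ±1): not satisfied.
E2 (Δl = 0,±2, l_i+l_f ≥ 2): not satisfied.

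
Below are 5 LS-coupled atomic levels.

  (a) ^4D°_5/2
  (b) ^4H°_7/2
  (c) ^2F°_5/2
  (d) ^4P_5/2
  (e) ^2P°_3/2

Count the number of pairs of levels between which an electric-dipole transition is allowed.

(a)–(b): forbidden (parity, ΔL).
(a)–(c): forbidden (parity, ΔS).
(a)–(d): allowed.
(a)–(e): forbidden (parity, ΔS).
(b)–(c): forbidden (parity, ΔS, ΔL).
(b)–(d): forbidden (ΔL).
(b)–(e): forbidden (parity, ΔS, ΔL, ΔJ).
(c)–(d): forbidden (ΔS, ΔL).
(c)–(e): forbidden (parity, ΔL).
(d)–(e): forbidden (ΔS).
Allowed pairs: 1 of 10.

1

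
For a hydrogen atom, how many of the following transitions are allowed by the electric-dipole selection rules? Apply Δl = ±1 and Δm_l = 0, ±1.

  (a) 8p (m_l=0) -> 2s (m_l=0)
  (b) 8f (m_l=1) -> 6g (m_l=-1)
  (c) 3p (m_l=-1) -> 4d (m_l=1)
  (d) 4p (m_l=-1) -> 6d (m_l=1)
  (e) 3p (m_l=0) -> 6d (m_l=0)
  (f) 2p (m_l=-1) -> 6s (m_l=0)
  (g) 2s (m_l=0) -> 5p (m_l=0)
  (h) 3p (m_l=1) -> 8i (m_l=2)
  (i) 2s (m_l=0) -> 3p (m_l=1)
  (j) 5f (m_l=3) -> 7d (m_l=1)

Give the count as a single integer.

(a) allowed
(b) forbidden — Δm_l = -2 (E1 requires Δm_l = 0, ±1)
(c) forbidden — Δm_l = +2 (E1 requires Δm_l = 0, ±1)
(d) forbidden — Δm_l = +2 (E1 requires Δm_l = 0, ±1)
(e) allowed
(f) allowed
(g) allowed
(h) forbidden — Δl = +5 (E1 requires Δl = ±1)
(i) allowed
(j) forbidden — Δm_l = -2 (E1 requires Δm_l = 0, ±1)
Total allowed: 5 of 10.

5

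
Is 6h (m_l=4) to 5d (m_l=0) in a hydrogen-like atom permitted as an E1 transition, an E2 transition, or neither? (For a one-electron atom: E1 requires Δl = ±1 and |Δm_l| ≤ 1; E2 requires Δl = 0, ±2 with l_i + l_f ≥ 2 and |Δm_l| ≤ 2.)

Δl = 2 − 5 = -3; l_i + l_f = 7.
Δm_l = -4.
E1 (Δl = ±1, |Δm_l| ≤ 1): not satisfied.
E2 (Δl = 0,±2, l_i+l_f ≥ 2, |Δm_l| ≤ 2): not satisfied.

neither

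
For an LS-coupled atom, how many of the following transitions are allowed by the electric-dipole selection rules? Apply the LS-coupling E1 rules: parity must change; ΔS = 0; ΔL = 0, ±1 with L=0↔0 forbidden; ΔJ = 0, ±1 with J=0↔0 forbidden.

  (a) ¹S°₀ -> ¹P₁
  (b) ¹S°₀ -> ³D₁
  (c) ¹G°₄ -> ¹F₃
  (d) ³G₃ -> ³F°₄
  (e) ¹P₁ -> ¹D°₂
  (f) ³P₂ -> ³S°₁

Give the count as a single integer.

(a) allowed
(b) forbidden (ΔS, ΔL fail)
(c) allowed
(d) allowed
(e) allowed
(f) allowed
Total allowed: 5 of 6.

5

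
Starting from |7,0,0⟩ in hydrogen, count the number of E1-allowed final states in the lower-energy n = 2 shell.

3

E1 requires Δl = ±1, so l_f ∈ {-1, 1}; with 0 ≤ l_f ≤ n_f−1 = 1, the allowed l_f values are {1}.
For l_f = 1: m_f ∈ {m_i−1, m_i, m_i+1} ∩ [−1, 1] = {-1, 0, 1} → 3 states.
Total: 3.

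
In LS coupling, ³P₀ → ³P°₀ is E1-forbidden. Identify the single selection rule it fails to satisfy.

Parity must change: even → odd — ✓.
ΔS = 0: S: 1 → 1 — ✓.
ΔL = 0, ±1 (not L=0↔0): L: 1 → 1, ΔL = +0 — ✓.
ΔJ = 0, ±1 (not J=0↔0): J: 0 → 0, ΔJ = +0 — ✗.

the J=0 ↔ J=0 exclusion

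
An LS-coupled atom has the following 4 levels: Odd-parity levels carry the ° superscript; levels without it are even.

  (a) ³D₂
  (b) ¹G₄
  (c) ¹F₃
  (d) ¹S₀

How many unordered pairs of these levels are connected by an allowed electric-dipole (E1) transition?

(a)–(b): forbidden (parity, ΔS, ΔL, ΔJ).
(a)–(c): forbidden (parity, ΔS).
(a)–(d): forbidden (parity, ΔS, ΔL, ΔJ).
(b)–(c): forbidden (parity).
(b)–(d): forbidden (parity, ΔL, ΔJ).
(c)–(d): forbidden (parity, ΔL, ΔJ).
Allowed pairs: 0 of 6.

0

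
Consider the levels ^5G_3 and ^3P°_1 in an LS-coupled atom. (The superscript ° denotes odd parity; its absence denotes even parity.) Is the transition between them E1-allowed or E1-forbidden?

forbidden

Parity must change: even → odd — satisfied.
ΔS = 0: S: 2 → 1 — violated.
ΔL = 0, ±1 (not L=0↔0): L: 4 → 1, ΔL = -3 — violated.
ΔJ = 0, ±1 (not J=0↔0): J: 3 → 1, ΔJ = -2 — violated.
Rule(s) violated: ΔS, ΔL, ΔJ.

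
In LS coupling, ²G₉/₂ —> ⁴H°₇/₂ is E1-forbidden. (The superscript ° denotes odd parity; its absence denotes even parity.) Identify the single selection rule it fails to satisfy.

the ΔS = 0 rule

Reading off the term symbols: S 1/2→3/2, L 4→5, J 9/2→7/2, parity even→odd.
ΔJ = 0, ±1 (not J=0↔0): J: 9/2 → 7/2, ΔJ = -1 — ok.
Parity must change: even → odd — ok.
ΔS = 0: S: 1/2 → 3/2 — fails.
ΔL = 0, ±1 (not L=0↔0): L: 4 → 5, ΔL = +1 — ok.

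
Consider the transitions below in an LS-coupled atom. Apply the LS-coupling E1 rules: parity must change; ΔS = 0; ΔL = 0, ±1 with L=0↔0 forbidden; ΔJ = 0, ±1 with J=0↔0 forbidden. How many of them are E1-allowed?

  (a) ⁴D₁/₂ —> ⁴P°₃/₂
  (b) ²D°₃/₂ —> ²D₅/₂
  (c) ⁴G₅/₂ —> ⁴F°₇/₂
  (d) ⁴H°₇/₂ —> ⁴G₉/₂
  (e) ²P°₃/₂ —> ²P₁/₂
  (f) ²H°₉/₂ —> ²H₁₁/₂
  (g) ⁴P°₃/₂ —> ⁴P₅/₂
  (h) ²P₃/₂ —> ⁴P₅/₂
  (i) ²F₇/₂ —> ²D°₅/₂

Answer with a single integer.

(a) allowed
(b) allowed
(c) allowed
(d) allowed
(e) allowed
(f) allowed
(g) allowed
(h) forbidden (parity, ΔS fail)
(i) allowed
Total allowed: 8 of 9.

8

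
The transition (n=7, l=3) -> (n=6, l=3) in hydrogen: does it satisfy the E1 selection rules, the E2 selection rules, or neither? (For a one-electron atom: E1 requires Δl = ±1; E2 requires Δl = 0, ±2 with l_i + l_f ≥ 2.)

E2

Δl = 3 − 3 = +0; l_i + l_f = 6.
E1 (Δl = ±1): not satisfied.
E2 (Δl = 0,±2, l_i+l_f ≥ 2): satisfied.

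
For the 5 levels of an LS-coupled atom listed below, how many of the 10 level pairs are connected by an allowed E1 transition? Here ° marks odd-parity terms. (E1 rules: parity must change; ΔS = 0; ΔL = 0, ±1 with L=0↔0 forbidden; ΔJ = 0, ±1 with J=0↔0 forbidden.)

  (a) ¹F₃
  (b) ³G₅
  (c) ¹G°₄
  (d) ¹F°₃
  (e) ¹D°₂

(a)–(b): forbidden (parity, ΔS, ΔJ).
(a)–(c): allowed.
(a)–(d): allowed.
(a)–(e): allowed.
(b)–(c): forbidden (ΔS).
(b)–(d): forbidden (ΔS, ΔJ).
(b)–(e): forbidden (ΔS, ΔL, ΔJ).
(c)–(d): forbidden (parity).
(c)–(e): forbidden (parity, ΔL, ΔJ).
(d)–(e): forbidden (parity).
Allowed pairs: 3 of 10.

3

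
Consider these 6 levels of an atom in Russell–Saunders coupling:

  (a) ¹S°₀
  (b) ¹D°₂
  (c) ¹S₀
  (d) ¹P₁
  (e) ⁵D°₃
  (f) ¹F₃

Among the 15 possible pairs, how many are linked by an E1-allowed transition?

(a)–(b): forbidden (parity, ΔL, ΔJ).
(a)–(c): forbidden (ΔL, ΔJ).
(a)–(d): allowed.
(a)–(e): forbidden (parity, ΔS, ΔL, ΔJ).
(a)–(f): forbidden (ΔL, ΔJ).
(b)–(c): forbidden (ΔL, ΔJ).
(b)–(d): allowed.
(b)–(e): forbidden (parity, ΔS).
(b)–(f): allowed.
(c)–(d): forbidden (parity).
(c)–(e): forbidden (ΔS, ΔL, ΔJ).
(c)–(f): forbidden (parity, ΔL, ΔJ).
(d)–(e): forbidden (ΔS, ΔJ).
(d)–(f): forbidden (parity, ΔL, ΔJ).
(e)–(f): forbidden (ΔS).
Allowed pairs: 3 of 15.

3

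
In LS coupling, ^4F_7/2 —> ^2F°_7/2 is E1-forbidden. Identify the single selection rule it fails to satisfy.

the ΔS = 0 rule

Parity must change: even → odd — ✓.
ΔS = 0: S: 3/2 → 1/2 — ✗.
ΔL = 0, ±1 (not L=0↔0): L: 3 → 3, ΔL = +0 — ✓.
ΔJ = 0, ±1 (not J=0↔0): J: 7/2 → 7/2, ΔJ = +0 — ✓.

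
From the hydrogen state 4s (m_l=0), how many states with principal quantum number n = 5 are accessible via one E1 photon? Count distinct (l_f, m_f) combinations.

3

E1 requires Δl = ±1, so l_f ∈ {-1, 1}; with 0 ≤ l_f ≤ n_f−1 = 4, the allowed l_f values are {1}.
For l_f = 1: m_f ∈ {m_i−1, m_i, m_i+1} ∩ [−1, 1] = {-1, 0, 1} → 3 states.
Total: 3.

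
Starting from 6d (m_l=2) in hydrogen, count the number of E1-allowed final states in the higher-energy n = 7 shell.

E1 requires Δl = ±1, so l_f ∈ {1, 3}; with 0 ≤ l_f ≤ n_f−1 = 6, the allowed l_f values are {1, 3}.
For l_f = 1: m_f ∈ {m_i−1, m_i, m_i+1} ∩ [−1, 1] = {1} → 1 state.
For l_f = 3: m_f ∈ {m_i−1, m_i, m_i+1} ∩ [−3, 3] = {1, 2, 3} → 3 states.
Total: 4.

4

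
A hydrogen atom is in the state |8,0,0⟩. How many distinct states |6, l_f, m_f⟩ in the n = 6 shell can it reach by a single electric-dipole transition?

E1 requires Δl = ±1, so l_f ∈ {-1, 1}; with 0 ≤ l_f ≤ n_f−1 = 5, the allowed l_f values are {1}.
For l_f = 1: m_f ∈ {m_i−1, m_i, m_i+1} ∩ [−1, 1] = {-1, 0, 1} → 3 states.
Total: 3.

3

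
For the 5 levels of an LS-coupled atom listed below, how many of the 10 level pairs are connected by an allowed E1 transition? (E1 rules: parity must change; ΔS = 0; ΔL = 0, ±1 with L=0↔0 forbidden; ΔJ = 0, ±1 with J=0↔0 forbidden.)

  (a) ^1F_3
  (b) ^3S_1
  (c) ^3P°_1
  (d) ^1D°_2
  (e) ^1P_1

3

(a)–(b): forbidden (parity, ΔS, ΔL, ΔJ).
(a)–(c): forbidden (ΔS, ΔL, ΔJ).
(a)–(d): allowed.
(a)–(e): forbidden (parity, ΔL, ΔJ).
(b)–(c): allowed.
(b)–(d): forbidden (ΔS, ΔL).
(b)–(e): forbidden (parity, ΔS).
(c)–(d): forbidden (parity, ΔS).
(c)–(e): forbidden (ΔS).
(d)–(e): allowed.
Allowed pairs: 3 of 10.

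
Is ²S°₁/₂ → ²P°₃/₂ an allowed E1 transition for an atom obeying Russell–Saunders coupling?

Initial level: S=1/2, L=0, J=1/2, parity odd. Final level: S=1/2, L=1, J=3/2, parity odd.
Parity must change: odd → odd — fails.
ΔS = 0: S: 1/2 → 1/2 — ok.
ΔL = 0, ±1 (not L=0↔0): L: 0 → 1, ΔL = +1 — ok.
ΔJ = 0, ±1 (not J=0↔0): J: 1/2 → 3/2, ΔJ = +1 — ok.
Rule(s) violated: parity.

forbidden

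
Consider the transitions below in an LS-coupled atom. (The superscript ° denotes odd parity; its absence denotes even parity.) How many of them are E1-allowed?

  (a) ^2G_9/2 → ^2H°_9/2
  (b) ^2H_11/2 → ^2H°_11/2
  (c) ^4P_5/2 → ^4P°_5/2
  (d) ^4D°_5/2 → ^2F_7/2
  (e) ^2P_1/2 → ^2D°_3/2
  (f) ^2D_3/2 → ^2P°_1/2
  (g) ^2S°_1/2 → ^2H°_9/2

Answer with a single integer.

(a) allowed
(b) allowed
(c) allowed
(d) forbidden (ΔS fails)
(e) allowed
(f) allowed
(g) forbidden (parity, ΔL, ΔJ fail)
Total allowed: 5 of 7.

5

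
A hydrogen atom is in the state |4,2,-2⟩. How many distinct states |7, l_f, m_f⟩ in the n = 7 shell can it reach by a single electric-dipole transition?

E1 requires Δl = ±1, so l_f ∈ {1, 3}; with 0 ≤ l_f ≤ n_f−1 = 6, the allowed l_f values are {1, 3}.
For l_f = 1: m_f ∈ {m_i−1, m_i, m_i+1} ∩ [−1, 1] = {-1} → 1 state.
For l_f = 3: m_f ∈ {m_i−1, m_i, m_i+1} ∩ [−3, 3] = {-3, -2, -1} → 3 states.
Total: 4.

4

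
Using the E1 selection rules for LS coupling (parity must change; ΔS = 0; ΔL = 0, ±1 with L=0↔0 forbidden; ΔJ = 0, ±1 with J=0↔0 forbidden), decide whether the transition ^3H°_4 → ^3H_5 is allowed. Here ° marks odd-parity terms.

ΔL = 0, ±1 (not L=0↔0): L: 5 → 5, ΔL = +0 — passes.
Parity must change: odd → even — passes.
ΔJ = 0, ±1 (not J=0↔0): J: 4 → 5, ΔJ = +1 — passes.
ΔS = 0: S: 1 → 1 — passes.
All four E1 rules are satisfied.

allowed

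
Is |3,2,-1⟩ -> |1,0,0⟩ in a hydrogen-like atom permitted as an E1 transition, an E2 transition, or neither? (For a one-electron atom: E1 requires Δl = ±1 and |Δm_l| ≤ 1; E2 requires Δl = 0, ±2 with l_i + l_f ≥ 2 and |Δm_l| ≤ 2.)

E2

Δl = 0 − 2 = -2; l_i + l_f = 2.
Δm_l = +1.
E1 (Δl = ±1, |Δm_l| ≤ 1): not satisfied.
E2 (Δl = 0,±2, l_i+l_f ≥ 2, |Δm_l| ≤ 2): satisfied.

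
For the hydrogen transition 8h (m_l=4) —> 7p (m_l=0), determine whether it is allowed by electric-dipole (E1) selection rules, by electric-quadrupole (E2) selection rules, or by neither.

neither

Δl = 1 − 5 = -4; l_i + l_f = 6.
Δm_l = -4.
E1 (Δl = ±1, |Δm_l| ≤ 1): not satisfied.
E2 (Δl = 0,±2, l_i+l_f ≥ 2, |Δm_l| ≤ 2): not satisfied.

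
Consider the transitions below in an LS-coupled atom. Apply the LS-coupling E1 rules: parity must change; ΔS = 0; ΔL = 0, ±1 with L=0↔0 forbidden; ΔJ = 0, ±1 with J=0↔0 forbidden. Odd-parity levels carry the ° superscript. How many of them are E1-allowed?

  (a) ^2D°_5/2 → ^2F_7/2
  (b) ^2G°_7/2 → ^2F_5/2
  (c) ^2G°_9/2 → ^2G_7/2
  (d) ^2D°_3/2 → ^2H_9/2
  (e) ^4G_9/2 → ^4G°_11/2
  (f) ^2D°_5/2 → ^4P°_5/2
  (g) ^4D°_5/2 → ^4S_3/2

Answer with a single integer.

4

(a) allowed
(b) allowed
(c) allowed
(d) forbidden (ΔL, ΔJ fail)
(e) allowed
(f) forbidden (parity, ΔS fail)
(g) forbidden (ΔL fails)
Total allowed: 4 of 7.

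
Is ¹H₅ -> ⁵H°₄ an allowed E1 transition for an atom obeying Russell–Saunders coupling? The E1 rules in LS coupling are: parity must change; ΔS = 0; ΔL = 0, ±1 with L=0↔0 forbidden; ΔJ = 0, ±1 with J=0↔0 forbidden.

Reading off the term symbols: S 0→2, L 5→5, J 5→4, parity even→odd.
Parity must change: even → odd — ok.
ΔS = 0: S: 0 → 2 — fails.
ΔL = 0, ±1 (not L=0↔0): L: 5 → 5, ΔL = +0 — ok.
ΔJ = 0, ±1 (not J=0↔0): J: 5 → 4, ΔJ = -1 — ok.
Rule(s) violated: ΔS.

forbidden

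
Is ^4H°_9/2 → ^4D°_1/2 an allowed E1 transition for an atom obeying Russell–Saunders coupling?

forbidden

Initial level: S=3/2, L=5, J=9/2, parity odd. Final level: S=3/2, L=2, J=1/2, parity odd.
Parity must change: odd → odd — fails.
ΔS = 0: S: 3/2 → 3/2 — ok.
ΔL = 0, ±1 (not L=0↔0): L: 5 → 2, ΔL = -3 — fails.
ΔJ = 0, ±1 (not J=0↔0): J: 9/2 → 1/2, ΔJ = -4 — fails.
Rule(s) violated: parity, ΔL, ΔJ.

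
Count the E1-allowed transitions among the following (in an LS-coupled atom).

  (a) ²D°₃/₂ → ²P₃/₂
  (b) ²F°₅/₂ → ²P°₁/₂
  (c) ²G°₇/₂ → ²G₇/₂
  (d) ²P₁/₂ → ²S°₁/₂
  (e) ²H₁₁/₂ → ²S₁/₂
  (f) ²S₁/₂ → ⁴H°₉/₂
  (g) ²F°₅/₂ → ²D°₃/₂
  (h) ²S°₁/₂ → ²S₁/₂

(a) allowed
(b) forbidden (parity, ΔL, ΔJ fail)
(c) allowed
(d) allowed
(e) forbidden (parity, ΔL, ΔJ fail)
(f) forbidden (ΔS, ΔL, ΔJ fail)
(g) forbidden (parity fails)
(h) forbidden (ΔL fails)
Total allowed: 3 of 8.

3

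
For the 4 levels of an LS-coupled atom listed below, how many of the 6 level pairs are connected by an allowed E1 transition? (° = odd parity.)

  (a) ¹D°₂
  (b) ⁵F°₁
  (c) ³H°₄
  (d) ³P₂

(a)–(b): forbidden (parity, ΔS).
(a)–(c): forbidden (parity, ΔS, ΔL, ΔJ).
(a)–(d): forbidden (ΔS).
(b)–(c): forbidden (parity, ΔS, ΔL, ΔJ).
(b)–(d): forbidden (ΔS, ΔL).
(c)–(d): forbidden (ΔL, ΔJ).
Allowed pairs: 0 of 6.

0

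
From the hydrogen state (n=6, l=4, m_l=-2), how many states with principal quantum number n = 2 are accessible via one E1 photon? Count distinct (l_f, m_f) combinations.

0

E1 requires l_f ∈ {3, 5}, but neither lies in [0, 1], so no final state is reachable.
Total: 0.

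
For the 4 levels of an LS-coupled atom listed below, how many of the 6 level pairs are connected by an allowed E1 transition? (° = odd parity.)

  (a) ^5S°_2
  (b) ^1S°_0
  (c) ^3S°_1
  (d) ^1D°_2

0

(a)–(b): forbidden (parity, ΔS, ΔL, ΔJ).
(a)–(c): forbidden (parity, ΔS, ΔL).
(a)–(d): forbidden (parity, ΔS, ΔL).
(b)–(c): forbidden (parity, ΔS, ΔL).
(b)–(d): forbidden (parity, ΔL, ΔJ).
(c)–(d): forbidden (parity, ΔS, ΔL).
Allowed pairs: 0 of 6.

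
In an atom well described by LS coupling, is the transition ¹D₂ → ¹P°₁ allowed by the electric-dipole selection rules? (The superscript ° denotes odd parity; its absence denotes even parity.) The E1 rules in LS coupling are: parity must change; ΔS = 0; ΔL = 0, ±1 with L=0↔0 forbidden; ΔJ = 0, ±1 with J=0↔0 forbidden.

allowed

Initial level: S=0, L=2, J=2, parity even. Final level: S=0, L=1, J=1, parity odd.
Parity must change: even → odd — ok.
ΔS = 0: S: 0 → 0 — ok.
ΔL = 0, ±1 (not L=0↔0): L: 2 → 1, ΔL = -1 — ok.
ΔJ = 0, ±1 (not J=0↔0): J: 2 → 1, ΔJ = -1 — ok.
All four E1 rules are satisfied.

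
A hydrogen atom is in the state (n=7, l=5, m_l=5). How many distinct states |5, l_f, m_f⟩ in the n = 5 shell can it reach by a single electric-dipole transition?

1

E1 requires Δl = ±1, so l_f ∈ {4, 6}; with 0 ≤ l_f ≤ n_f−1 = 4, the allowed l_f values are {4}.
For l_f = 4: m_f ∈ {m_i−1, m_i, m_i+1} ∩ [−4, 4] = {4} → 1 state.
Total: 1.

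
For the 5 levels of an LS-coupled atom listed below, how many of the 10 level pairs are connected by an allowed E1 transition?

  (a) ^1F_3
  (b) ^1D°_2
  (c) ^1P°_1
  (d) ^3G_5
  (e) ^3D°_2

1

(a)–(b): allowed.
(a)–(c): forbidden (ΔL, ΔJ).
(a)–(d): forbidden (parity, ΔS, ΔJ).
(a)–(e): forbidden (ΔS).
(b)–(c): forbidden (parity).
(b)–(d): forbidden (ΔS, ΔL, ΔJ).
(b)–(e): forbidden (parity, ΔS).
(c)–(d): forbidden (ΔS, ΔL, ΔJ).
(c)–(e): forbidden (parity, ΔS).
(d)–(e): forbidden (ΔL, ΔJ).
Allowed pairs: 1 of 10.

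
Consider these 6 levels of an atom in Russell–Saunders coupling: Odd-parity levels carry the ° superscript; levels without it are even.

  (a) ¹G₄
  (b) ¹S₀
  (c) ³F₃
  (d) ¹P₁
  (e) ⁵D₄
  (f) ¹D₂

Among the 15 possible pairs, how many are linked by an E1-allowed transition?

0

(a)–(b): forbidden (parity, ΔL, ΔJ).
(a)–(c): forbidden (parity, ΔS).
(a)–(d): forbidden (parity, ΔL, ΔJ).
(a)–(e): forbidden (parity, ΔS, ΔL).
(a)–(f): forbidden (parity, ΔL, ΔJ).
(b)–(c): forbidden (parity, ΔS, ΔL, ΔJ).
(b)–(d): forbidden (parity).
(b)–(e): forbidden (parity, ΔS, ΔL, ΔJ).
(b)–(f): forbidden (parity, ΔL, ΔJ).
(c)–(d): forbidden (parity, ΔS, ΔL, ΔJ).
(c)–(e): forbidden (parity, ΔS).
(c)–(f): forbidden (parity, ΔS).
(d)–(e): forbidden (parity, ΔS, ΔJ).
(d)–(f): forbidden (parity).
(e)–(f): forbidden (parity, ΔS, ΔJ).
Allowed pairs: 0 of 15.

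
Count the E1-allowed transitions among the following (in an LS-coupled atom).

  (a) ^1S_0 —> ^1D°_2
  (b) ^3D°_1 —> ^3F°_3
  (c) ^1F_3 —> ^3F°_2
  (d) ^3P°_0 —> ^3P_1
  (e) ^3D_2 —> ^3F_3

1

(a) forbidden (ΔL, ΔJ fail)
(b) forbidden (parity, ΔJ fail)
(c) forbidden (ΔS fails)
(d) allowed
(e) forbidden (parity fails)
Total allowed: 1 of 5.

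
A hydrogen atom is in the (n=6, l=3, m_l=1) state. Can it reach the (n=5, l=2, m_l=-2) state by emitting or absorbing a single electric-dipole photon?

forbidden

Initial l = 3, final l = 2, so Δl = -1. E1 requires Δl = ±1: ✓.
m_l: 1 → -2 (Δm_l = -3). |Δm_l| ≤ 1 ✗.
The transition is electric-dipole forbidden.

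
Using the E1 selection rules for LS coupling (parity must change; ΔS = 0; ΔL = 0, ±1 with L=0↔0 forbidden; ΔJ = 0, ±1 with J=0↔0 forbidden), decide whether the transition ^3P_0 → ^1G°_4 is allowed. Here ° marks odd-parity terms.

forbidden

Parity must change: even → odd — passes.
ΔS = 0: S: 1 → 0 — fails.
ΔL = 0, ±1 (not L=0↔0): L: 1 → 4, ΔL = +3 — fails.
ΔJ = 0, ±1 (not J=0↔0): J: 0 → 4, ΔJ = +4 — fails.
Rule(s) violated: ΔS, ΔL, ΔJ.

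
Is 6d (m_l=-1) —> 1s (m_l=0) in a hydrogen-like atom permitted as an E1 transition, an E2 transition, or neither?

Δl = 0 − 2 = -2; l_i + l_f = 2.
Δm_l = +1.
E1 (Δl = ±1, |Δm_l| ≤ 1): not satisfied.
E2 (Δl = 0,±2, l_i+l_f ≥ 2, |Δm_l| ≤ 2): satisfied.

E2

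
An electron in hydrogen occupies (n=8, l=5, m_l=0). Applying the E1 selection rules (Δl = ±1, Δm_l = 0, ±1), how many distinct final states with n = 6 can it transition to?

3

E1 requires Δl = ±1, so l_f ∈ {4, 6}; with 0 ≤ l_f ≤ n_f−1 = 5, the allowed l_f values are {4}.
For l_f = 4: m_f ∈ {m_i−1, m_i, m_i+1} ∩ [−4, 4] = {-1, 0, 1} → 3 states.
Total: 3.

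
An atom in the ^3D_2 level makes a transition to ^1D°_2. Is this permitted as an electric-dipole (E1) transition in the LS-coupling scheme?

Initial level: S=1, L=2, J=2, parity even. Final level: S=0, L=2, J=2, parity odd.
Parity must change: even → odd — satisfied.
ΔS = 0: S: 1 → 0 — violated.
ΔL = 0, ±1 (not L=0↔0): L: 2 → 2, ΔL = +0 — satisfied.
ΔJ = 0, ±1 (not J=0↔0): J: 2 → 2, ΔJ = +0 — satisfied.
Rule(s) violated: ΔS.

forbidden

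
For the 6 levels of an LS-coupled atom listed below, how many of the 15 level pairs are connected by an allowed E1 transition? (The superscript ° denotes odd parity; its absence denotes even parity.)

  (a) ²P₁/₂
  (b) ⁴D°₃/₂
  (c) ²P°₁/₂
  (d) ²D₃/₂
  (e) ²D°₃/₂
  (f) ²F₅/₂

5

(a)–(b): forbidden (ΔS).
(a)–(c): allowed.
(a)–(d): forbidden (parity).
(a)–(e): allowed.
(a)–(f): forbidden (parity, ΔL, ΔJ).
(b)–(c): forbidden (parity, ΔS).
(b)–(d): forbidden (ΔS).
(b)–(e): forbidden (parity, ΔS).
(b)–(f): forbidden (ΔS).
(c)–(d): allowed.
(c)–(e): forbidden (parity).
(c)–(f): forbidden (ΔL, ΔJ).
(d)–(e): allowed.
(d)–(f): forbidden (parity).
(e)–(f): allowed.
Allowed pairs: 5 of 15.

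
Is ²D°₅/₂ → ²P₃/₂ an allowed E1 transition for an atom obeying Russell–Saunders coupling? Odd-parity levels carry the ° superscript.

allowed

Reading off the term symbols: S 1/2→1/2, L 2→1, J 5/2→3/2, parity odd→even.
Parity must change: odd → even — ✓.
ΔS = 0: S: 1/2 → 1/2 — ✓.
ΔL = 0, ±1 (not L=0↔0): L: 2 → 1, ΔL = -1 — ✓.
ΔJ = 0, ±1 (not J=0↔0): J: 5/2 → 3/2, ΔJ = -1 — ✓.
All four E1 rules are satisfied.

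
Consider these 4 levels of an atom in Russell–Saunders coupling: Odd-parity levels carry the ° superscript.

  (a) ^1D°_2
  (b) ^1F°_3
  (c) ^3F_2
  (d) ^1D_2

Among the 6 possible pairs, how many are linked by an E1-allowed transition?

2

(a)–(b): forbidden (parity).
(a)–(c): forbidden (ΔS).
(a)–(d): allowed.
(b)–(c): forbidden (ΔS).
(b)–(d): allowed.
(c)–(d): forbidden (parity, ΔS).
Allowed pairs: 2 of 6.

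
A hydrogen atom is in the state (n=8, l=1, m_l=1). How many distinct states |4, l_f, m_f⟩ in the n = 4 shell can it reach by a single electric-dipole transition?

E1 requires Δl = ±1, so l_f ∈ {0, 2}; with 0 ≤ l_f ≤ n_f−1 = 3, the allowed l_f values are {0, 2}.
For l_f = 0: m_f ∈ {m_i−1, m_i, m_i+1} ∩ [−0, 0] = {0} → 1 state.
For l_f = 2: m_f ∈ {m_i−1, m_i, m_i+1} ∩ [−2, 2] = {0, 1, 2} → 3 states.
Total: 4.

4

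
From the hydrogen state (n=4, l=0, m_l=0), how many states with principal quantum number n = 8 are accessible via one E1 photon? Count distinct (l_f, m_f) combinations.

E1 requires Δl = ±1, so l_f ∈ {-1, 1}; with 0 ≤ l_f ≤ n_f−1 = 7, the allowed l_f values are {1}.
For l_f = 1: m_f ∈ {m_i−1, m_i, m_i+1} ∩ [−1, 1] = {-1, 0, 1} → 3 states.
Total: 3.

3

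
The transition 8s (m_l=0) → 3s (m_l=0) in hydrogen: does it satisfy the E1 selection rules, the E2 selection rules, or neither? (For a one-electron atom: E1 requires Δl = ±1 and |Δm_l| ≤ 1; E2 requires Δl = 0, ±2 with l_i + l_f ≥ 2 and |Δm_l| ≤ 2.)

Δl = 0 − 0 = +0; l_i + l_f = 0.
Δm_l = +0.
E1 (Δl = ±1, |Δm_l| ≤ 1): not satisfied.
E2 (Δl = 0,±2, l_i+l_f ≥ 2, |Δm_l| ≤ 2): not satisfied.

neither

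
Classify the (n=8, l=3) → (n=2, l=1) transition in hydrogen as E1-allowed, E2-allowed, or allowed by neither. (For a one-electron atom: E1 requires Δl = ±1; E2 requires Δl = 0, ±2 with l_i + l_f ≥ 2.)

E2

Δl = 1 − 3 = -2; l_i + l_f = 4.
E1 (Δl = ±1): not satisfied.
E2 (Δl = 0,±2, l_i+l_f ≥ 2): satisfied.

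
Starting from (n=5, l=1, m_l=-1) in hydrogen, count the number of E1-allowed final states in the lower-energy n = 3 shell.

4

E1 requires Δl = ±1, so l_f ∈ {0, 2}; with 0 ≤ l_f ≤ n_f−1 = 2, the allowed l_f values are {0, 2}.
For l_f = 0: m_f ∈ {m_i−1, m_i, m_i+1} ∩ [−0, 0] = {0} → 1 state.
For l_f = 2: m_f ∈ {m_i−1, m_i, m_i+1} ∩ [−2, 2] = {-2, -1, 0} → 3 states.
Total: 4.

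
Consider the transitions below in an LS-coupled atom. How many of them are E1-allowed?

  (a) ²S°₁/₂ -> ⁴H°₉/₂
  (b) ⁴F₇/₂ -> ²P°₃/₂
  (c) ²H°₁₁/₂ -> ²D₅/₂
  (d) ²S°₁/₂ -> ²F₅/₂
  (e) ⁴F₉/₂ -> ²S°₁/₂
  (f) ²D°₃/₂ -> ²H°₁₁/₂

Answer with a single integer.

0

(a) forbidden (parity, ΔS, ΔL, ΔJ fail)
(b) forbidden (ΔS, ΔL, ΔJ fail)
(c) forbidden (ΔL, ΔJ fail)
(d) forbidden (ΔL, ΔJ fail)
(e) forbidden (ΔS, ΔL, ΔJ fail)
(f) forbidden (parity, ΔL, ΔJ fail)
Total allowed: 0 of 6.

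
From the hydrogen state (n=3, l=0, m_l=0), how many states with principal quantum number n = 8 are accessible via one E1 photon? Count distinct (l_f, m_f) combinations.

E1 requires Δl = ±1, so l_f ∈ {-1, 1}; with 0 ≤ l_f ≤ n_f−1 = 7, the allowed l_f values are {1}.
For l_f = 1: m_f ∈ {m_i−1, m_i, m_i+1} ∩ [−1, 1] = {-1, 0, 1} → 3 states.
Total: 3.

3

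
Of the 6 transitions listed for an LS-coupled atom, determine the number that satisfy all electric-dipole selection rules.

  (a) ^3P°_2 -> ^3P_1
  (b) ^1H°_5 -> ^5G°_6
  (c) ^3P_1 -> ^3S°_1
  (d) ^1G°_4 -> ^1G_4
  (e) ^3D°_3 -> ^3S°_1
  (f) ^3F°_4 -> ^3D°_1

3

(a) allowed
(b) forbidden (parity, ΔS fail)
(c) allowed
(d) allowed
(e) forbidden (parity, ΔL, ΔJ fail)
(f) forbidden (parity, ΔJ fail)
Total allowed: 3 of 6.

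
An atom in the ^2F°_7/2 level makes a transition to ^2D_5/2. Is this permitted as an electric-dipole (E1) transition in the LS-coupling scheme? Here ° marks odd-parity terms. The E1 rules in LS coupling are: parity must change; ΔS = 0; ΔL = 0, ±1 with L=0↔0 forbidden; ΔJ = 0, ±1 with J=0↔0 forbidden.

allowed

Reading off the term symbols: S 1/2→1/2, L 3→2, J 7/2→5/2, parity odd→even.
Parity must change: odd → even — satisfied.
ΔS = 0: S: 1/2 → 1/2 — satisfied.
ΔL = 0, ±1 (not L=0↔0): L: 3 → 2, ΔL = -1 — satisfied.
ΔJ = 0, ±1 (not J=0↔0): J: 7/2 → 5/2, ΔJ = -1 — satisfied.
All four E1 rules are satisfied.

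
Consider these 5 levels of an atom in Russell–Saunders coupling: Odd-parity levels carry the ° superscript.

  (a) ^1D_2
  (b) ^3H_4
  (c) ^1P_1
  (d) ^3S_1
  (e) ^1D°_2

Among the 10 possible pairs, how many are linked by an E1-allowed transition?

(a)–(b): forbidden (parity, ΔS, ΔL, ΔJ).
(a)–(c): forbidden (parity).
(a)–(d): forbidden (parity, ΔS, ΔL).
(a)–(e): allowed.
(b)–(c): forbidden (parity, ΔS, ΔL, ΔJ).
(b)–(d): forbidden (parity, ΔL, ΔJ).
(b)–(e): forbidden (ΔS, ΔL, ΔJ).
(c)–(d): forbidden (parity, ΔS).
(c)–(e): allowed.
(d)–(e): forbidden (ΔS, ΔL).
Allowed pairs: 2 of 10.

2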